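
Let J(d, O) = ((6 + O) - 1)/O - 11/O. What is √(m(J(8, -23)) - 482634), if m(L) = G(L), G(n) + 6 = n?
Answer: I*√255315893/23 ≈ 694.72*I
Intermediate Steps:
J(d, O) = -11/O + (5 + O)/O (J(d, O) = (5 + O)/O - 11/O = -11/O + (5 + O)/O)
G(n) = -6 + n
m(L) = -6 + L
√(m(J(8, -23)) - 482634) = √((-6 + (-6 - 23)/(-23)) - 482634) = √((-6 - 1/23*(-29)) - 482634) = √((-6 + 29/23) - 482634) = √(-109/23 - 482634) = √(-11100691/23) = I*√255315893/23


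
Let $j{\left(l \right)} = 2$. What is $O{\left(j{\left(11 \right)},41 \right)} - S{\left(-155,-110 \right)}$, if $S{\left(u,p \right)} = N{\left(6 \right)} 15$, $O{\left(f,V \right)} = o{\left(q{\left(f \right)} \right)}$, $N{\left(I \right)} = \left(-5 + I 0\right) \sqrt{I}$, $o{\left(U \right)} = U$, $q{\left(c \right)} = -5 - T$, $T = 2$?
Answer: $-7 + 75 \sqrt{6} \approx 176.71$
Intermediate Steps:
$q{\left(c \right)} = -7$ ($q{\left(c \right)} = -5 - 2 = -7$)
$N{\left(I \right)} = - 5 \sqrt{I}$ ($N{\left(I \right)} = \left(-5 + 0\right) \sqrt{I} = - 5 \sqrt{I}$)
$O{\left(f,V \right)} = -7$
$S{\left(u,p \right)} = - 75 \sqrt{6}$ ($S{\left(u,p \right)} = - 5 \sqrt{6} \cdot 15 = - 75 \sqrt{6}$)
$O{\left(j{\left(11 \right)},41 \right)} - S{\left(-155,-110 \right)} = -7 - - 75 \sqrt{6} = -7 + 75 \sqrt{6}$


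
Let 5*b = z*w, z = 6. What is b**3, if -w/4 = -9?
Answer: 10077696/125 ≈ 80622.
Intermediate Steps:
w = 36 (w = -4*(-9) = 36)
b = 216/5 (b = (6*36)/5 = (1/5)*216 = 216/5 ≈ 43.200)
b**3 = (216/5)**3 = 10077696/125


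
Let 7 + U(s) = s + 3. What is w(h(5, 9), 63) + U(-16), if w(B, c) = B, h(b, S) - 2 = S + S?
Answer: 0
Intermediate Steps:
h(b, S) = 2 + 2*S (h(b, S) = 2 + (S + S) = 2 + 2*S)
U(s) = -4 + s (U(s) = -7 + (s + 3) = -7 + (3 + s) = -4 + s)
w(h(5, 9), 63) + U(-16) = (2 + 2*9) + (-4 - 16) = (2 + 18) - 20 = 20 - 20 = 0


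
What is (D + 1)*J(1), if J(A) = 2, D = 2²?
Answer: 10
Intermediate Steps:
D = 4
(D + 1)*J(1) = (4 + 1)*2 = 5*2 = 10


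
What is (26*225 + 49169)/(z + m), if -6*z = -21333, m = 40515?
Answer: 110038/88141 ≈ 1.2484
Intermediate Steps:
z = 7111/2 (z = -1/6*(-21333) = 7111/2 ≈ 3555.5)
(26*225 + 49169)/(z + m) = (26*225 + 49169)/(7111/2 + 40515) = (5850 + 49169)/(88141/2) = 55019*(2/88141) = 110038/88141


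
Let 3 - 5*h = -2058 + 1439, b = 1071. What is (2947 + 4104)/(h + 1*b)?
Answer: 35255/5977 ≈ 5.8984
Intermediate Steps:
h = 622/5 (h = 3/5 - (-2058 + 1439)/5 = 3/5 - 1/5*(-619) = 3/5 + 619/5 = 622/5 ≈ 124.40)
(2947 + 4104)/(h + 1*b) = (2947 + 4104)/(622/5 + 1*1071) = 7051/(622/5 + 1071) = 7051/(5977/5) = 7051*(5/5977) = 35255/5977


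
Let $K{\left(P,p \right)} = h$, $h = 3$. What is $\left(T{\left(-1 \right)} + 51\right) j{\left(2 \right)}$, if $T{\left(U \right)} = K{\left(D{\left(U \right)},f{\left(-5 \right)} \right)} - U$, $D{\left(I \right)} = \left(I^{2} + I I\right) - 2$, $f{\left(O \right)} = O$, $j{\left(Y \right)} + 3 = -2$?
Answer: $-275$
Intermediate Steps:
$j{\left(Y \right)} = -5$ ($j{\left(Y \right)} = -3 - 2 = -5$)
$D{\left(I \right)} = -2 + 2 I^{2}$ ($D{\left(I \right)} = \left(I^{2} + I^{2}\right) - 2 = 2 I^{2} - 2 = -2 + 2 I^{2}$)
$K{\left(P,p \right)} = 3$
$T{\left(U \right)} = 3 - U$
$\left(T{\left(-1 \right)} + 51\right) j{\left(2 \right)} = \left(\left(3 - -1\right) + 51\right) \left(-5\right) = \left(\left(3 + 1\right) + 51\right) \left(-5\right) = \left(4 + 51\right) \left(-5\right) = 55 \left(-5\right) = -275$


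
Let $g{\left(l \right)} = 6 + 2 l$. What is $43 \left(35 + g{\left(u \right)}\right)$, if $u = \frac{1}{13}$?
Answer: $\frac{23005}{13} \approx 1769.6$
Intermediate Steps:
$u = \frac{1}{13} \approx 0.076923$
$43 \left(35 + g{\left(u \right)}\right) = 43 \left(35 + \left(6 + 2 \cdot \frac{1}{13}\right)\right) = 43 \left(35 + \left(6 + \frac{2}{13}\right)\right) = 43 \left(35 + \frac{80}{13}\right) = 43 \cdot \frac{535}{13} = \frac{23005}{13}$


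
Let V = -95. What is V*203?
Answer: -19285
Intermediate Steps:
V*203 = -95*203 = -19285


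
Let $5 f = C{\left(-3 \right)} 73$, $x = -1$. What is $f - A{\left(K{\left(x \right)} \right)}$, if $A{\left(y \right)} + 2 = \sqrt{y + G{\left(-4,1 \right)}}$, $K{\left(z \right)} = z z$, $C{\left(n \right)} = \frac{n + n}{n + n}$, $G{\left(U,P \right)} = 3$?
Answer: $\frac{73}{5} \approx 14.6$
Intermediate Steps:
$C{\left(n \right)} = 1$ ($C{\left(n \right)} = \frac{2 n}{2 n} = 2 n \frac{1}{2 n} = 1$)
$K{\left(z \right)} = z^{2}$
$f = \frac{73}{5}$ ($f = \frac{1 \cdot 73}{5} = \frac{1}{5} \cdot 73 = \frac{73}{5} \approx 14.6$)
$A{\left(y \right)} = -2 + \sqrt{3 + y}$ ($A{\left(y \right)} = -2 + \sqrt{y + 3} = -2 + \sqrt{3 + y}$)
$f - A{\left(K{\left(x \right)} \right)} = \frac{73}{5} - \left(-2 + \sqrt{3 + \left(-1\right)^{2}}\right) = \frac{73}{5} - \left(-2 + \sqrt{3 + 1}\right) = \frac{73}{5} - \left(-2 + \sqrt{4}\right) = \frac{73}{5} - \left(-2 + 2\right) = \frac{73}{5} - 0 = \frac{73}{5} + 0 = \frac{73}{5}$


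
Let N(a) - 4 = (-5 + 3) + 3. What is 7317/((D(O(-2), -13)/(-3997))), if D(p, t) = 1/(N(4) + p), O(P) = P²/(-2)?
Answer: -87738147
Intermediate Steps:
O(P) = -P²/2 (O(P) = P²*(-½) = -P²/2)
N(a) = 5 (N(a) = 4 + ((-5 + 3) + 3) = 4 + (-2 + 3) = 4 + 1 = 5)
D(p, t) = 1/(5 + p)
7317/((D(O(-2), -13)/(-3997))) = 7317/((1/((5 - ½*(-2)²)*(-3997)))) = 7317/((-1/3997/(5 - ½*4))) = 7317/((-1/3997/(5 - 2))) = 7317/((-1/3997/3)) = 7317/(((⅓)*(-1/3997))) = 7317/(-1/11991) = 7317*(-11991) = -87738147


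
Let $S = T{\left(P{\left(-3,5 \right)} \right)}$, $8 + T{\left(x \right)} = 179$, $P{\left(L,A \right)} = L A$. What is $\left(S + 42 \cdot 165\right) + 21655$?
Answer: $28756$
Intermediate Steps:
$P{\left(L,A \right)} = A L$
$T{\left(x \right)} = 171$ ($T{\left(x \right)} = -8 + 179 = 171$)
$S = 171$
$\left(S + 42 \cdot 165\right) + 21655 = \left(171 + 42 \cdot 165\right) + 21655 = \left(171 + 6930\right) + 21655 = 7101 + 21655 = 28756$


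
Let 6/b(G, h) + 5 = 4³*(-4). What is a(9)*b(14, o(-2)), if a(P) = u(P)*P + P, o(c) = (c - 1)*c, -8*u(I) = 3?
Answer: -15/116 ≈ -0.12931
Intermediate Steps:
u(I) = -3/8 (u(I) = -⅛*3 = -3/8)
o(c) = c*(-1 + c) (o(c) = (-1 + c)*c = c*(-1 + c))
b(G, h) = -2/87 (b(G, h) = 6/(-5 + 4³*(-4)) = 6/(-5 + 64*(-4)) = 6/(-5 - 256) = 6/(-261) = 6*(-1/261) = -2/87)
a(P) = 5*P/8 (a(P) = -3*P/8 + P = 5*P/8)
a(9)*b(14, o(-2)) = ((5/8)*9)*(-2/87) = (45/8)*(-2/87) = -15/116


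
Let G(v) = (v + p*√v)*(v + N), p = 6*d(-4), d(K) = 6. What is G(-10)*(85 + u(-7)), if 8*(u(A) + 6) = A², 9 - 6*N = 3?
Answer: 30645/4 - 55161*I*√10/2 ≈ 7661.3 - 87217.0*I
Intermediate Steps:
N = 1 (N = 3/2 - ⅙*3 = 3/2 - ½ = 1)
p = 36 (p = 6*6 = 36)
G(v) = (1 + v)*(v + 36*√v) (G(v) = (v + 36*√v)*(v + 1) = (v + 36*√v)*(1 + v) = (1 + v)*(v + 36*√v))
u(A) = -6 + A²/8
G(-10)*(85 + u(-7)) = (-10 + (-10)² + 36*√(-10) + 36*(-10)^(3/2))*(85 + (-6 + (⅛)*(-7)²)) = (-10 + 100 + 36*(I*√10) + 36*(-10*I*√10))*(85 + (-6 + (⅛)*49)) = (-10 + 100 + 36*I*√10 - 360*I*√10)*(85 + (-6 + 49/8)) = (90 - 324*I*√10)*(85 + ⅛) = (90 - 324*I*√10)*(681/8) = 30645/4 - 55161*I*√10/2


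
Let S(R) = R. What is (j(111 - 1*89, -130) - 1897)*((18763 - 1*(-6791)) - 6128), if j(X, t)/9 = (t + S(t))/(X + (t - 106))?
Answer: -3920341634/107 ≈ -3.6639e+7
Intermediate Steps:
j(X, t) = 18*t/(-106 + X + t) (j(X, t) = 9*((t + t)/(X + (t - 106))) = 9*((2*t)/(X + (-106 + t))) = 9*((2*t)/(-106 + X + t)) = 9*(2*t/(-106 + X + t)) = 18*t/(-106 + X + t))
(j(111 - 1*89, -130) - 1897)*((18763 - 1*(-6791)) - 6128) = (18*(-130)/(-106 + (111 - 1*89) - 130) - 1897)*((18763 - 1*(-6791)) - 6128) = (18*(-130)/(-106 + (111 - 89) - 130) - 1897)*((18763 + 6791) - 6128) = (18*(-130)/(-106 + 22 - 130) - 1897)*(25554 - 6128) = (18*(-130)/(-214) - 1897)*19426 = (18*(-130)*(-1/214) - 1897)*19426 = (1170/107 - 1897)*19426 = -201809/107*19426 = -3920341634/107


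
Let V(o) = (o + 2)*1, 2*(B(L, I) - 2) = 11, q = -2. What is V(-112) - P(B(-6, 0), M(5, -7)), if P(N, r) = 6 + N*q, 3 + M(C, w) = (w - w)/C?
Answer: -101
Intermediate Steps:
B(L, I) = 15/2 (B(L, I) = 2 + (½)*11 = 2 + 11/2 = 15/2)
M(C, w) = -3 (M(C, w) = -3 + (w - w)/C = -3 + 0/C = -3 + 0 = -3)
P(N, r) = 6 - 2*N (P(N, r) = 6 + N*(-2) = 6 - 2*N)
V(o) = 2 + o (V(o) = (2 + o)*1 = 2 + o)
V(-112) - P(B(-6, 0), M(5, -7)) = (2 - 112) - (6 - 2*15/2) = -110 - (6 - 15) = -110 - 1*(-9) = -110 + 9 = -101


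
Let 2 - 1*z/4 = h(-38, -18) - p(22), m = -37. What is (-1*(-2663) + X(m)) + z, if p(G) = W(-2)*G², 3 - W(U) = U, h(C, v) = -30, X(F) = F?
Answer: 12434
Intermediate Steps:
W(U) = 3 - U
p(G) = 5*G² (p(G) = (3 - 1*(-2))*G² = (3 + 2)*G² = 5*G²)
z = 9808 (z = 8 - 4*(-30 - 5*22²) = 8 - 4*(-30 - 5*484) = 8 - 4*(-30 - 1*2420) = 8 - 4*(-30 - 2420) = 8 - 4*(-2450) = 8 + 9800 = 9808)
(-1*(-2663) + X(m)) + z = (-1*(-2663) - 37) + 9808 = (2663 - 37) + 9808 = 2626 + 9808 = 12434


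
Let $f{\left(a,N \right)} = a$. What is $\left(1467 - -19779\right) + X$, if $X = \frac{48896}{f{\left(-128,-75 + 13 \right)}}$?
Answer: $20864$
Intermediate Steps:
$X = -382$ ($X = \frac{48896}{-128} = 48896 \left(- \frac{1}{128}\right) = -382$)
$\left(1467 - -19779\right) + X = \left(1467 - -19779\right) - 382 = \left(1467 + 19779\right) - 382 = 21246 - 382 = 20864$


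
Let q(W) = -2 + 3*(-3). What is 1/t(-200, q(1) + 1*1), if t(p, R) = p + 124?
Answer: -1/76 ≈ -0.013158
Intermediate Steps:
q(W) = -11 (q(W) = -2 - 9 = -11)
t(p, R) = 124 + p
1/t(-200, q(1) + 1*1) = 1/(124 - 200) = 1/(-76) = -1/76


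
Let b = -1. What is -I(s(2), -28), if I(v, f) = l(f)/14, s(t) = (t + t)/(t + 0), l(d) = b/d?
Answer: -1/392 ≈ -0.0025510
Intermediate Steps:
l(d) = -1/d
s(t) = 2 (s(t) = (2*t)/t = 2)
I(v, f) = -1/(14*f) (I(v, f) = -1/f/14 = -1/f*(1/14) = -1/(14*f))
-I(s(2), -28) = -(-1)/(14*(-28)) = -(-1)*(-1)/(14*28) = -1*1/392 = -1/392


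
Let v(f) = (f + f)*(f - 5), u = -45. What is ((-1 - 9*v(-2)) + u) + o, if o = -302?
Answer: -600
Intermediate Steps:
v(f) = 2*f*(-5 + f) (v(f) = (2*f)*(-5 + f) = 2*f*(-5 + f))
((-1 - 9*v(-2)) + u) + o = ((-1 - 18*(-2)*(-5 - 2)) - 45) - 302 = ((-1 - 18*(-2)*(-7)) - 45) - 302 = ((-1 - 9*28) - 45) - 302 = ((-1 - 252) - 45) - 302 = (-253 - 45) - 302 = -298 - 302 = -600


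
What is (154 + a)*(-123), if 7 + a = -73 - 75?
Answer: 123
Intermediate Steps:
a = -155 (a = -7 + (-73 - 75) = -7 - 148 = -155)
(154 + a)*(-123) = (154 - 155)*(-123) = -1*(-123) = 123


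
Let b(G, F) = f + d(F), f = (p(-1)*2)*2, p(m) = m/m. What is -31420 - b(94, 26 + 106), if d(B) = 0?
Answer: -31424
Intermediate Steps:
p(m) = 1
f = 4 (f = (1*2)*2 = 2*2 = 4)
b(G, F) = 4 (b(G, F) = 4 + 0 = 4)
-31420 - b(94, 26 + 106) = -31420 - 1*4 = -31420 - 4 = -31424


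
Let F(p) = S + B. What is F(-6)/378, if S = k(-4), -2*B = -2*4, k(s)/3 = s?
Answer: -4/189 ≈ -0.021164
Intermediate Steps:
k(s) = 3*s
B = 4 (B = -(-1)*4 = -½*(-8) = 4)
S = -12 (S = 3*(-4) = -12)
F(p) = -8 (F(p) = -12 + 4 = -8)
F(-6)/378 = -8/378 = -8*1/378 = -4/189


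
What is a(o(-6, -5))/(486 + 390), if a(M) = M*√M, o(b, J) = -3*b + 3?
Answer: 7*√21/292 ≈ 0.10986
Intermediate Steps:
o(b, J) = 3 - 3*b
a(M) = M^(3/2)
a(o(-6, -5))/(486 + 390) = (3 - 3*(-6))^(3/2)/(486 + 390) = (3 + 18)^(3/2)/876 = 21^(3/2)/876 = (21*√21)/876 = 7*√21/292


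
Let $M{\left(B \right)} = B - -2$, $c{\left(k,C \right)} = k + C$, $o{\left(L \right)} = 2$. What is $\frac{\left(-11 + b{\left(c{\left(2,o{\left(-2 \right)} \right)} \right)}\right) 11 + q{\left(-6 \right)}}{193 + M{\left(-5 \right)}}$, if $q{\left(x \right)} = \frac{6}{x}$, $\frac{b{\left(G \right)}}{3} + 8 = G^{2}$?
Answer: $\frac{71}{95} \approx 0.74737$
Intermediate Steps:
$c{\left(k,C \right)} = C + k$
$b{\left(G \right)} = -24 + 3 G^{2}$
$M{\left(B \right)} = 2 + B$ ($M{\left(B \right)} = B + 2 = 2 + B$)
$\frac{\left(-11 + b{\left(c{\left(2,o{\left(-2 \right)} \right)} \right)}\right) 11 + q{\left(-6 \right)}}{193 + M{\left(-5 \right)}} = \frac{\left(-11 - \left(24 - 3 \left(2 + 2\right)^{2}\right)\right) 11 + \frac{6}{-6}}{193 + \left(2 - 5\right)} = \frac{\left(-11 - \left(24 - 3 \cdot 4^{2}\right)\right) 11 + 6 \left(- \frac{1}{6}\right)}{193 - 3} = \frac{\left(-11 + \left(-24 + 3 \cdot 16\right)\right) 11 - 1}{190} = \left(\left(-11 + \left(-24 + 48\right)\right) 11 - 1\right) \frac{1}{190} = \left(\left(-11 + 24\right) 11 - 1\right) \frac{1}{190} = \left(13 \cdot 11 - 1\right) \frac{1}{190} = \left(143 - 1\right) \frac{1}{190} = 142 \cdot \frac{1}{190} = \frac{71}{95}$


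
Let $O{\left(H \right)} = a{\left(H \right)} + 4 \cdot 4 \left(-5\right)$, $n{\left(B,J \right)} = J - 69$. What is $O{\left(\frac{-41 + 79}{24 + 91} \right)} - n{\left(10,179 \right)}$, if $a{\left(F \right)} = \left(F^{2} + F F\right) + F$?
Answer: $- \frac{2505492}{13225} \approx -189.45$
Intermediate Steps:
$a{\left(F \right)} = F + 2 F^{2}$ ($a{\left(F \right)} = \left(F^{2} + F^{2}\right) + F = 2 F^{2} + F = F + 2 F^{2}$)
$n{\left(B,J \right)} = -69 + J$
$O{\left(H \right)} = -80 + H \left(1 + 2 H\right)$ ($O{\left(H \right)} = H \left(1 + 2 H\right) + 4 \cdot 4 \left(-5\right) = H \left(1 + 2 H\right) + 4 \left(-20\right) = H \left(1 + 2 H\right) - 80 = -80 + H \left(1 + 2 H\right)$)
$O{\left(\frac{-41 + 79}{24 + 91} \right)} - n{\left(10,179 \right)} = \left(-80 + \frac{-41 + 79}{24 + 91} \left(1 + 2 \frac{-41 + 79}{24 + 91}\right)\right) - \left(-69 + 179\right) = \left(-80 + \frac{38}{115} \left(1 + 2 \cdot \frac{38}{115}\right)\right) - 110 = \left(-80 + 38 \cdot \frac{1}{115} \left(1 + 2 \cdot 38 \cdot \frac{1}{115}\right)\right) - 110 = \left(-80 + \frac{38 \left(1 + 2 \cdot \frac{38}{115}\right)}{115}\right) - 110 = \left(-80 + \frac{38 \left(1 + \frac{76}{115}\right)}{115}\right) - 110 = \left(-80 + \frac{38}{115} \cdot \frac{191}{115}\right) - 110 = \left(-80 + \frac{7258}{13225}\right) - 110 = - \frac{1050742}{13225} - 110 = - \frac{2505492}{13225}$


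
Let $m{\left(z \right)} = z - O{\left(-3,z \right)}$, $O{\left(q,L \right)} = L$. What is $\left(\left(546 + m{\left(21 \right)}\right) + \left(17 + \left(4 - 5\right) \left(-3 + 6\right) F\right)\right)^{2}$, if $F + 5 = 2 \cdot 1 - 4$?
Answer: $341056$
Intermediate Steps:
$m{\left(z \right)} = 0$ ($m{\left(z \right)} = z - z = 0$)
$F = -7$ ($F = -5 + \left(2 \cdot 1 - 4\right) = -5 + \left(2 - 4\right) = -5 - 2 = -7$)
$\left(\left(546 + m{\left(21 \right)}\right) + \left(17 + \left(4 - 5\right) \left(-3 + 6\right) F\right)\right)^{2} = \left(\left(546 + 0\right) + \left(17 + \left(4 - 5\right) \left(-3 + 6\right) \left(-7\right)\right)\right)^{2} = \left(546 + \left(17 + \left(-1\right) 3 \left(-7\right)\right)\right)^{2} = \left(546 + \left(17 - -21\right)\right)^{2} = \left(546 + \left(17 + 21\right)\right)^{2} = \left(546 + 38\right)^{2} = 584^{2} = 341056$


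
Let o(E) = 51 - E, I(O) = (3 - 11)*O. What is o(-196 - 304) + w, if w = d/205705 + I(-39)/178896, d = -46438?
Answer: 844518638883/1533325070 ≈ 550.78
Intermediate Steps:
I(O) = -8*O
w = -343474687/1533325070 (w = -46438/205705 - 8*(-39)/178896 = -46438*1/205705 + 312*(1/178896) = -46438/205705 + 13/7454 = -343474687/1533325070 ≈ -0.22401)
o(-196 - 304) + w = (51 - (-196 - 304)) - 343474687/1533325070 = (51 - 1*(-500)) - 343474687/1533325070 = (51 + 500) - 343474687/1533325070 = 551 - 343474687/1533325070 = 844518638883/1533325070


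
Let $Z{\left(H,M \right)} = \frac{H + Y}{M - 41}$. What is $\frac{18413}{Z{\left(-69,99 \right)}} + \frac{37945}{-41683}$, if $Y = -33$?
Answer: $- \frac{22259698486}{2125833} \approx -10471.0$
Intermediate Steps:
$Z{\left(H,M \right)} = \frac{-33 + H}{-41 + M}$ ($Z{\left(H,M \right)} = \frac{H - 33}{M - 41} = \frac{-33 + H}{-41 + M}$)
$\frac{18413}{Z{\left(-69,99 \right)}} + \frac{37945}{-41683} = \frac{18413}{\frac{1}{-41 + 99} \left(-33 - 69\right)} + \frac{37945}{-41683} = \frac{18413}{\frac{1}{58} \left(-102\right)} + 37945 \left(- \frac{1}{41683}\right) = \frac{18413}{\frac{1}{58} \left(-102\right)} - \frac{37945}{41683} = \frac{18413}{- \frac{51}{29}} - \frac{37945}{41683} = 18413 \left(- \frac{29}{51}\right) - \frac{37945}{41683} = - \frac{533977}{51} - \frac{37945}{41683} = - \frac{22259698486}{2125833}$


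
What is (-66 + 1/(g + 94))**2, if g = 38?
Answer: 75881521/17424 ≈ 4355.0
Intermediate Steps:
(-66 + 1/(g + 94))**2 = (-66 + 1/(38 + 94))**2 = (-66 + 1/132)**2 = (-8711/132)**2 = 75881521/17424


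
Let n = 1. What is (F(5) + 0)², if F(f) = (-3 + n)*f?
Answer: 100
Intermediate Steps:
F(f) = -2*f (F(f) = (-3 + 1)*f = -2*f)
(F(5) + 0)² = (-2*5 + 0)² = (-10 + 0)² = (-10)² = 100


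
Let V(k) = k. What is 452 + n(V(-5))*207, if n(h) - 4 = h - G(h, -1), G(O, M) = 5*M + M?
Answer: 1487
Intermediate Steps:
G(O, M) = 6*M
n(h) = 10 + h (n(h) = 4 + (h - 6*(-1)) = 4 + (h - 1*(-6)) = 4 + (h + 6) = 4 + (6 + h) = 10 + h)
452 + n(V(-5))*207 = 452 + (10 - 5)*207 = 452 + 5*207 = 452 + 1035 = 1487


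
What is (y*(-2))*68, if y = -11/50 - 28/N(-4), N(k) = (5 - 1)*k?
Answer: -5202/25 ≈ -208.08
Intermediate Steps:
N(k) = 4*k
y = 153/100 (y = -11/50 - 28/(4*(-4)) = -11*1/50 - 28/(-16) = -11/50 - 28*(-1/16) = -11/50 + 7/4 = 153/100 ≈ 1.5300)
(y*(-2))*68 = ((153/100)*(-2))*68 = -153/50*68 = -5202/25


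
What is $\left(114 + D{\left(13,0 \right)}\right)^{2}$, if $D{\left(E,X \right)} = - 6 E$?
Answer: $1296$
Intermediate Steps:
$\left(114 + D{\left(13,0 \right)}\right)^{2} = \left(114 - 78\right)^{2} = 36^{2} = 1296$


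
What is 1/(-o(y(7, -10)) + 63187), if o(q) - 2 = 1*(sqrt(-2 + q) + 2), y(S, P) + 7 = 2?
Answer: 63183/3992091496 + I*sqrt(7)/3992091496 ≈ 1.5827e-5 + 6.6275e-10*I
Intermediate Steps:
y(S, P) = -5 (y(S, P) = -7 + 2 = -5)
o(q) = 4 + sqrt(-2 + q) (o(q) = 2 + 1*(sqrt(-2 + q) + 2) = 2 + 1*(2 + sqrt(-2 + q)) = 2 + (2 + sqrt(-2 + q)) = 4 + sqrt(-2 + q))
1/(-o(y(7, -10)) + 63187) = 1/(-(4 + sqrt(-2 - 5)) + 63187) = 1/(-(4 + sqrt(-7)) + 63187) = 1/(-(4 + I*sqrt(7)) + 63187) = 1/((-4 - I*sqrt(7)) + 63187) = 1/(63183 - I*sqrt(7))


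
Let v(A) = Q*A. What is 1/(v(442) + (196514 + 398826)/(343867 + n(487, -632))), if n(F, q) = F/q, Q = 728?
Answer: 217323457/69929848954512 ≈ 3.1077e-6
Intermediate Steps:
v(A) = 728*A
1/(v(442) + (196514 + 398826)/(343867 + n(487, -632))) = 1/(728*442 + (196514 + 398826)/(343867 + 487/(-632))) = 1/(321776 + 595340/(343867 + 487*(-1/632))) = 1/(321776 + 595340/(343867 - 487/632)) = 1/(321776 + 595340/(217323457/632)) = 1/(321776 + 595340*(632/217323457)) = 1/(321776 + 376254880/217323457) = 1/(69929848954512/217323457) = 217323457/69929848954512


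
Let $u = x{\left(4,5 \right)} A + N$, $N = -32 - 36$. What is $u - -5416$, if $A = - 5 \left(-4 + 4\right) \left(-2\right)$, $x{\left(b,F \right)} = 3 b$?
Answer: $5348$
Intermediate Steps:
$A = 0$ ($A = \left(-5\right) 0 \left(-2\right) = 0 \left(-2\right) = 0$)
$N = -68$
$u = -68$ ($u = 3 \cdot 4 \cdot 0 - 68 = 12 \cdot 0 - 68 = 0 - 68 = -68$)
$u - -5416 = -68 - -5416 = -68 + 5416 = 5348$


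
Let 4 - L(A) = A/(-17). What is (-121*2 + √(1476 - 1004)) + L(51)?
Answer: -235 + 2*√118 ≈ -213.27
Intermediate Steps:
L(A) = 4 + A/17 (L(A) = 4 - A/(-17) = 4 - A*(-1)/17 = 4 - (-1)*A/17 = 4 + A/17)
(-121*2 + √(1476 - 1004)) + L(51) = (-121*2 + √(1476 - 1004)) + (4 + (1/17)*51) = (-1*242 + √472) + (4 + 3) = (-242 + 2*√118) + 7 = -235 + 2*√118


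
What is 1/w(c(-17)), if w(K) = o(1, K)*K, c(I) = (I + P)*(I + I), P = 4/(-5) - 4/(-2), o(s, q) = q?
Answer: 25/7214596 ≈ 3.4652e-6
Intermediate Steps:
P = 6/5 (P = 4*(-1/5) - 4*(-1/2) = -4/5 + 2 = 6/5 ≈ 1.2000)
c(I) = 2*I*(6/5 + I) (c(I) = (I + 6/5)*(I + I) = (6/5 + I)*(2*I) = 2*I*(6/5 + I))
w(K) = K**2 (w(K) = K*K = K**2)
1/w(c(-17)) = 1/(((2/5)*(-17)*(6 + 5*(-17)))**2) = 1/(((2/5)*(-17)*(6 - 85))**2) = 1/(((2/5)*(-17)*(-79))**2) = 1/((2686/5)**2) = 1/(7214596/25) = 25/7214596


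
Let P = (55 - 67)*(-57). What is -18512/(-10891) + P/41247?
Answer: 85668212/49913453 ≈ 1.7163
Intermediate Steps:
P = 684 (P = -12*(-57) = 684)
-18512/(-10891) + P/41247 = -18512/(-10891) + 684/41247 = -18512*(-1/10891) + 684*(1/41247) = 18512/10891 + 76/4583 = 85668212/49913453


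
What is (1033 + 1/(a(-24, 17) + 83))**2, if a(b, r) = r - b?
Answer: 16407816649/15376 ≈ 1.0671e+6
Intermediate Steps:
(1033 + 1/(a(-24, 17) + 83))**2 = (1033 + 1/((17 - 1*(-24)) + 83))**2 = (1033 + 1/((17 + 24) + 83))**2 = (1033 + 1/(41 + 83))**2 = (1033 + 1/124)**2 = (128093/124)**2 = 16407816649/15376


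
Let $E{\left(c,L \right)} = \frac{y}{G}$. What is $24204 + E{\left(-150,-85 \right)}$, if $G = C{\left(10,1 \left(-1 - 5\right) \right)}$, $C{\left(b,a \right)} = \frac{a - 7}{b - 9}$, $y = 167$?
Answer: $\frac{314485}{13} \approx 24191.0$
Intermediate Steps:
$C{\left(b,a \right)} = \frac{-7 + a}{-9 + b}$
$G = -13$ ($G = \frac{-7 + 1 \left(-1 - 5\right)}{-9 + 10} = \frac{-7 + 1 \left(-6\right)}{1} = 1 \left(-7 - 6\right) = 1 \left(-13\right) = -13$)
$E{\left(c,L \right)} = - \frac{167}{13}$ ($E{\left(c,L \right)} = \frac{167}{-13} = 167 \left(- \frac{1}{13}\right) = - \frac{167}{13}$)
$24204 + E{\left(-150,-85 \right)} = 24204 - \frac{167}{13} = \frac{314485}{13}$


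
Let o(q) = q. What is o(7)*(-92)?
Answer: -644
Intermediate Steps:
o(7)*(-92) = 7*(-92) = -644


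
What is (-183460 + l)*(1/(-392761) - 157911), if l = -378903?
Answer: 34878474362328736/392761 ≈ 8.8803e+10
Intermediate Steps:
(-183460 + l)*(1/(-392761) - 157911) = (-183460 - 378903)*(1/(-392761) - 157911) = -562363*(-1/392761 - 157911) = -562363*(-62021282272/392761) = 34878474362328736/392761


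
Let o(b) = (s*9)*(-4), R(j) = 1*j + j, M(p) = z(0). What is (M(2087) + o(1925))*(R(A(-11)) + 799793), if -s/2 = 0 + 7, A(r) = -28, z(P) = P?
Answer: 403067448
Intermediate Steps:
M(p) = 0
s = -14 (s = -2*(0 + 7) = -2*7 = -14)
R(j) = 2*j (R(j) = j + j = 2*j)
o(b) = 504 (o(b) = -14*9*(-4) = -126*(-4) = 504)
(M(2087) + o(1925))*(R(A(-11)) + 799793) = (0 + 504)*(2*(-28) + 799793) = 504*(-56 + 799793) = 504*799737 = 403067448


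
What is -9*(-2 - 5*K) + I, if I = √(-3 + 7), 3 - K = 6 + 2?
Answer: -205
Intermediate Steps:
K = -5 (K = 3 - (6 + 2) = 3 - 1*8 = 3 - 8 = -5)
I = 2 (I = √4 = 2)
-9*(-2 - 5*K) + I = -9*(-2 - 5*(-5)) + 2 = -9*(-2 + 25) + 2 = -9*23 + 2 = -207 + 2 = -205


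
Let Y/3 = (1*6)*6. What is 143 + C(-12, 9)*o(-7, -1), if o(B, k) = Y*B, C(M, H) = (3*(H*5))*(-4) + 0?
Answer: 408383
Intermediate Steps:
C(M, H) = -60*H (C(M, H) = (3*(5*H))*(-4) + 0 = (15*H)*(-4) + 0 = -60*H + 0 = -60*H)
Y = 108 (Y = 3*((1*6)*6) = 3*(6*6) = 3*36 = 108)
o(B, k) = 108*B
143 + C(-12, 9)*o(-7, -1) = 143 + (-60*9)*(108*(-7)) = 143 - 540*(-756) = 143 + 408240 = 408383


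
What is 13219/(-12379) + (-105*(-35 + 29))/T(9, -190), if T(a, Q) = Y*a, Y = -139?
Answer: -2703971/1720681 ≈ -1.5715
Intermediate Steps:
T(a, Q) = -139*a
13219/(-12379) + (-105*(-35 + 29))/T(9, -190) = 13219/(-12379) + (-105*(-35 + 29))/((-139*9)) = 13219*(-1/12379) - 105*(-6)/(-1251) = -13219/12379 + 630*(-1/1251) = -13219/12379 - 70/139 = -2703971/1720681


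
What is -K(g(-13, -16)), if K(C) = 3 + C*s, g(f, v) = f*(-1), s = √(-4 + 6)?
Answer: -3 - 13*√2 ≈ -21.385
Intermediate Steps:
s = √2 ≈ 1.4142
g(f, v) = -f
K(C) = 3 + C*√2
-K(g(-13, -16)) = -(3 + (-1*(-13))*√2) = -(3 + 13*√2) = -3 - 13*√2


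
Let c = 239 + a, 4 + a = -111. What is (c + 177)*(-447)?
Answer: -134547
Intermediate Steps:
a = -115 (a = -4 - 111 = -115)
c = 124 (c = 239 - 115 = 124)
(c + 177)*(-447) = (124 + 177)*(-447) = 301*(-447) = -134547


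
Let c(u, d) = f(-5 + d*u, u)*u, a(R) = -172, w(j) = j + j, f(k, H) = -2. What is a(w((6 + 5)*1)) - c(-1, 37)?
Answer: -174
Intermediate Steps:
w(j) = 2*j
c(u, d) = -2*u
a(w((6 + 5)*1)) - c(-1, 37) = -172 - (-2)*(-1) = -172 - 1*2 = -172 - 2 = -174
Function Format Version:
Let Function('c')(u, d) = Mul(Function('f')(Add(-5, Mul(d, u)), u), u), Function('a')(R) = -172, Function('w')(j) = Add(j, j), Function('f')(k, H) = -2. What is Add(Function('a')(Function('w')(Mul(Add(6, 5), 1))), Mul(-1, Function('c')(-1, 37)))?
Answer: -174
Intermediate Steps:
Function('w')(j) = Mul(2, j)
Function('c')(u, d) = Mul(-2, u)
Add(Function('a')(Function('w')(Mul(Add(6, 5), 1))), Mul(-1, Function('c')(-1, 37))) = Add(-172, Mul(-1, Mul(-2, -1))) = Add(-172, Mul(-1, 2)) = Add(-172, -2) = -174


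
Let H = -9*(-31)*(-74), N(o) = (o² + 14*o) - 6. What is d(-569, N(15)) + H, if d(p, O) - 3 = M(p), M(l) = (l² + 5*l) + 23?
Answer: 300296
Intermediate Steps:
N(o) = -6 + o² + 14*o
M(l) = 23 + l² + 5*l
d(p, O) = 26 + p² + 5*p (d(p, O) = 3 + (23 + p² + 5*p) = 26 + p² + 5*p)
H = -20646 (H = 279*(-74) = -20646)
d(-569, N(15)) + H = (26 + (-569)² + 5*(-569)) - 20646 = (26 + 323761 - 2845) - 20646 = 320942 - 20646 = 300296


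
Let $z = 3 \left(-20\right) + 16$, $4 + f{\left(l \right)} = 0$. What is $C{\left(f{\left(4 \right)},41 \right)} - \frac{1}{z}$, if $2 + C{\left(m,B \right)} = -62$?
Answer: $- \frac{2815}{44} \approx -63.977$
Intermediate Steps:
$f{\left(l \right)} = -4$ ($f{\left(l \right)} = -4 + 0 = -4$)
$C{\left(m,B \right)} = -64$ ($C{\left(m,B \right)} = -2 - 62 = -64$)
$z = -44$ ($z = -60 + 16 = -44$)
$C{\left(f{\left(4 \right)},41 \right)} - \frac{1}{z} = -64 - \frac{1}{-44} = -64 - - \frac{1}{44} = -64 + \frac{1}{44} = - \frac{2815}{44}$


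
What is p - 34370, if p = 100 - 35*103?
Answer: -37875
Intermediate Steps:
p = -3505 (p = 100 - 3605 = -3505)
p - 34370 = -3505 - 34370 = -37875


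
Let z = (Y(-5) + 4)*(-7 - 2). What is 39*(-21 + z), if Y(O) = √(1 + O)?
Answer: -2223 - 702*I ≈ -2223.0 - 702.0*I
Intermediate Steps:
z = -36 - 18*I (z = (√(1 - 5) + 4)*(-7 - 2) = (√(-4) + 4)*(-9) = (2*I + 4)*(-9) = (4 + 2*I)*(-9) = -36 - 18*I ≈ -36.0 - 18.0*I)
39*(-21 + z) = 39*(-21 + (-36 - 18*I)) = 39*(-57 - 18*I) = -2223 - 702*I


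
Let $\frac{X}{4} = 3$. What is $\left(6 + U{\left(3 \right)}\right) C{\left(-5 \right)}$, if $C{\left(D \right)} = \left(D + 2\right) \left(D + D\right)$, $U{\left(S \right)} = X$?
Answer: $540$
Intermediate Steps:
$X = 12$ ($X = 4 \cdot 3 = 12$)
$U{\left(S \right)} = 12$
$C{\left(D \right)} = 2 D \left(2 + D\right)$ ($C{\left(D \right)} = \left(2 + D\right) 2 D = 2 D \left(2 + D\right)$)
$\left(6 + U{\left(3 \right)}\right) C{\left(-5 \right)} = \left(6 + 12\right) 2 \left(-5\right) \left(2 - 5\right) = 18 \cdot 2 \left(-5\right) \left(-3\right) = 18 \cdot 30 = 540$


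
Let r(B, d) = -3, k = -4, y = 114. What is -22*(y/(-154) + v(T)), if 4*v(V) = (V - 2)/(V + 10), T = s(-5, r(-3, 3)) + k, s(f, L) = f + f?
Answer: -40/7 ≈ -5.7143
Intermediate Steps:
s(f, L) = 2*f
T = -14 (T = 2*(-5) - 4 = -10 - 4 = -14)
v(V) = (-2 + V)/(4*(10 + V)) (v(V) = ((V - 2)/(V + 10))/4 = ((-2 + V)/(10 + V))/4 = (-2 + V)/(4*(10 + V)))
-22*(y/(-154) + v(T)) = -22*(114/(-154) + (-2 - 14)/(4*(10 - 14))) = -22*(114*(-1/154) + (¼)*(-16)/(-4)) = -22*(-57/77 + (¼)*(-¼)*(-16)) = -22*(-57/77 + 1) = -22*20/77 = -40/7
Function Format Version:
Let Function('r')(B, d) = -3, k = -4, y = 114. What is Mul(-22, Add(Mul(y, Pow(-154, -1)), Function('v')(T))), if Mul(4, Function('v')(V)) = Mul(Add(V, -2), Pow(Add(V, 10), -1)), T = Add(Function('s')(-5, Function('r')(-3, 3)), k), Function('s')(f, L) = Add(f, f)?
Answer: Rational(-40, 7) ≈ -5.7143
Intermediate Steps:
Function('s')(f, L) = Mul(2, f)
T = -14 (T = Add(Mul(2, -5), -4) = Add(-10, -4) = -14)
Function('v')(V) = Mul(Rational(1, 4), Pow(Add(10, V), -1), Add(-2, V)) (Function('v')(V) = Mul(Rational(1, 4), Mul(Add(V, -2), Pow(Add(V, 10), -1))) = Mul(Rational(1, 4), Mul(Add(-2, V), Pow(Add(10, V), -1))) = Mul(Rational(1, 4), Mul(Pow(Add(10, V), -1), Add(-2, V))) = Mul(Rational(1, 4), Pow(Add(10, V), -1), Add(-2, V)))
Mul(-22, Add(Mul(y, Pow(-154, -1)), Function('v')(T))) = Mul(-22, Add(Mul(114, Pow(-154, -1)), Mul(Rational(1, 4), Pow(Add(10, -14), -1), Add(-2, -14)))) = Mul(-22, Add(Mul(114, Rational(-1, 154)), Mul(Rational(1, 4), Pow(-4, -1), -16))) = Mul(-22, Add(Rational(-57, 77), Mul(Rational(1, 4), Rational(-1, 4), -16))) = Mul(-22, Add(Rational(-57, 77), 1)) = Mul(-22, Rational(20, 77)) = Rational(-40, 7)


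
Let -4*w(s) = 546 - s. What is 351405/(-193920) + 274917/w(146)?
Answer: -889117419/323200 ≈ -2751.0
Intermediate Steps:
w(s) = -273/2 + s/4 (w(s) = -(546 - s)/4 = -273/2 + s/4)
351405/(-193920) + 274917/w(146) = 351405/(-193920) + 274917/(-273/2 + (1/4)*146) = 351405*(-1/193920) + 274917/(-273/2 + 73/2) = -23427/12928 + 274917/(-100) = -23427/12928 + 274917*(-1/100) = -23427/12928 - 274917/100 = -889117419/323200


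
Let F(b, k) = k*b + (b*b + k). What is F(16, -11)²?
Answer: 4761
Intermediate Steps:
F(b, k) = k + b² + b*k (F(b, k) = b*k + (b² + k) = b*k + (k + b²) = k + b² + b*k)
F(16, -11)² = (-11 + 16² + 16*(-11))² = (-11 + 256 - 176)² = 69² = 4761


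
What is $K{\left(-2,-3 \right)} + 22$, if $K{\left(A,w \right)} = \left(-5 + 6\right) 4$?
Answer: $26$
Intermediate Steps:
$K{\left(A,w \right)} = 4$ ($K{\left(A,w \right)} = 1 \cdot 4 = 4$)
$K{\left(-2,-3 \right)} + 22 = 4 + 22 = 26$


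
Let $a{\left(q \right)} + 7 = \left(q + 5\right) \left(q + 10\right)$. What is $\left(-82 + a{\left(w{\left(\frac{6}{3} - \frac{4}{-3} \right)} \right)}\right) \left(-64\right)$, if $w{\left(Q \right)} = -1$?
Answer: $3392$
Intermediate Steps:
$a{\left(q \right)} = -7 + \left(5 + q\right) \left(10 + q\right)$ ($a{\left(q \right)} = -7 + \left(q + 5\right) \left(q + 10\right) = -7 + \left(5 + q\right) \left(10 + q\right)$)
$\left(-82 + a{\left(w{\left(\frac{6}{3} - \frac{4}{-3} \right)} \right)}\right) \left(-64\right) = \left(-82 + \left(43 + \left(-1\right)^{2} + 15 \left(-1\right)\right)\right) \left(-64\right) = \left(-82 + \left(43 + 1 - 15\right)\right) \left(-64\right) = \left(-82 + 29\right) \left(-64\right) = \left(-53\right) \left(-64\right) = 3392$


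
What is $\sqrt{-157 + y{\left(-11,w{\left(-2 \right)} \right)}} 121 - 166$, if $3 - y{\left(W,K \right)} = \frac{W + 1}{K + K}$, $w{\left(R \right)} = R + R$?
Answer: $-166 + \frac{363 i \sqrt{69}}{2} \approx -166.0 + 1507.7 i$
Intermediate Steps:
$w{\left(R \right)} = 2 R$
$y{\left(W,K \right)} = 3 - \frac{1 + W}{2 K}$ ($y{\left(W,K \right)} = 3 - \frac{W + 1}{K + K} = 3 - \frac{1 + W}{2 K}$)
$\sqrt{-157 + y{\left(-11,w{\left(-2 \right)} \right)}} 121 - 166 = \sqrt{-157 + \frac{-1 - -11 + 6 \cdot 2 \left(-2\right)}{2 \cdot 2 \left(-2\right)}} 121 - 166 = \sqrt{-157 + \frac{-1 + 11 + 6 \left(-4\right)}{2 \left(-4\right)}} 121 - 166 = \sqrt{-157 + \frac{1}{2} \left(- \frac{1}{4}\right) \left(-1 + 11 - 24\right)} 121 - 166 = \sqrt{-157 + \frac{1}{2} \left(- \frac{1}{4}\right) \left(-14\right)} 121 - 166 = \sqrt{-157 + \frac{7}{4}} \cdot 121 - 166 = \sqrt{- \frac{621}{4}} \cdot 121 - 166 = \frac{3 i \sqrt{69}}{2} \cdot 121 - 166 = \frac{363 i \sqrt{69}}{2} - 166 = -166 + \frac{363 i \sqrt{69}}{2}$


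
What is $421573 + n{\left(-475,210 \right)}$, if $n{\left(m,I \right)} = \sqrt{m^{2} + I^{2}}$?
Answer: $421573 + 5 \sqrt{10789} \approx 4.2209 \cdot 10^{5}$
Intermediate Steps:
$n{\left(m,I \right)} = \sqrt{I^{2} + m^{2}}$
$421573 + n{\left(-475,210 \right)} = 421573 + \sqrt{210^{2} + \left(-475\right)^{2}} = 421573 + \sqrt{44100 + 225625} = 421573 + \sqrt{269725} = 421573 + 5 \sqrt{10789}$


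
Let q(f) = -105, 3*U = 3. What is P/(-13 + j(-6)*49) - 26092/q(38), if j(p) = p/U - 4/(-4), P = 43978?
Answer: 117447/1505 ≈ 78.038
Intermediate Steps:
U = 1 (U = (⅓)*3 = 1)
j(p) = 1 + p (j(p) = p/1 - 4/(-4) = p*1 - 4*(-¼) = p + 1 = 1 + p)
P/(-13 + j(-6)*49) - 26092/q(38) = 43978/(-13 + (1 - 6)*49) - 26092/(-105) = 43978/(-13 - 5*49) - 26092*(-1/105) = 43978/(-13 - 245) + 26092/105 = 43978/(-258) + 26092/105 = 43978*(-1/258) + 26092/105 = -21989/129 + 26092/105 = 117447/1505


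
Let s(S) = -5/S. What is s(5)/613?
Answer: -1/613 ≈ -0.0016313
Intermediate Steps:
s(5)/613 = -5/5/613 = -5*⅕*(1/613) = -1*1/613 = -1/613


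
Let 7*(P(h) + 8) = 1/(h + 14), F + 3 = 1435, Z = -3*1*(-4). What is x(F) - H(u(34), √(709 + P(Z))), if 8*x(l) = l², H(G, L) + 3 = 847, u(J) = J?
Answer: 255484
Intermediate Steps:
Z = 12 (Z = -3*(-4) = 12)
F = 1432 (F = -3 + 1435 = 1432)
P(h) = -8 + 1/(7*(14 + h)) (P(h) = -8 + 1/(7*(h + 14)) = -8 + 1/(7*(14 + h)))
H(G, L) = 844 (H(G, L) = -3 + 847 = 844)
x(l) = l²/8
x(F) - H(u(34), √(709 + P(Z))) = (⅛)*1432² - 1*844 = (⅛)*2050624 - 844 = 256328 - 844 = 255484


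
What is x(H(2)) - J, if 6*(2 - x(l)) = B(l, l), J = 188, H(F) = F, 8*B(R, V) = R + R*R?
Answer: -1489/8 ≈ -186.13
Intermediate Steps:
B(R, V) = R/8 + R**2/8 (B(R, V) = (R + R*R)/8 = (R + R**2)/8 = R/8 + R**2/8)
x(l) = 2 - l*(1 + l)/48
x(H(2)) - J = (2 - 1/48*2*(1 + 2)) - 1*188 = (2 - 1/48*2*3) - 188 = (2 - 1/8) - 188 = 15/8 - 188 = -1489/8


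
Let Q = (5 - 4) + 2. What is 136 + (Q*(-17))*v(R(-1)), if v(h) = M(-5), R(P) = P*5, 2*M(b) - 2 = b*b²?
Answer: 6545/2 ≈ 3272.5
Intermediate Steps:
M(b) = 1 + b³/2 (M(b) = 1 + (b*b²)/2 = 1 + b³/2)
R(P) = 5*P
Q = 3 (Q = 1 + 2 = 3)
v(h) = -123/2 (v(h) = 1 + (½)*(-5)³ = 1 + (½)*(-125) = 1 - 125/2 = -123/2)
136 + (Q*(-17))*v(R(-1)) = 136 + (3*(-17))*(-123/2) = 136 - 51*(-123/2) = 136 + 6273/2 = 6545/2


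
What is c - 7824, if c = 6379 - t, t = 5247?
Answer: -6692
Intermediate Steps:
c = 1132 (c = 6379 - 1*5247 = 6379 - 5247 = 1132)
c - 7824 = 1132 - 7824 = -6692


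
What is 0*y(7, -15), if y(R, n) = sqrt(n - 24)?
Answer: 0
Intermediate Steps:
y(R, n) = sqrt(-24 + n)
0*y(7, -15) = 0*sqrt(-24 - 15) = 0*sqrt(-39) = 0*(I*sqrt(39)) = 0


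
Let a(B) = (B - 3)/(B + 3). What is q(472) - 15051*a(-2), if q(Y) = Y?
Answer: 75727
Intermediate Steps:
a(B) = (-3 + B)/(3 + B)
q(472) - 15051*a(-2) = 472 - 15051*(-3 - 2)/(3 - 2) = 472 - 15051*(-5)/1 = 472 - 15051*(-5) = 472 + 75255 = 75727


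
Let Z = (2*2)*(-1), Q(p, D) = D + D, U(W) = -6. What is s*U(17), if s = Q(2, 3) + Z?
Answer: -12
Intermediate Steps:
Q(p, D) = 2*D
Z = -4 (Z = 4*(-1) = -4)
s = 2 (s = 2*3 - 4 = 6 - 4 = 2)
s*U(17) = 2*(-6) = -12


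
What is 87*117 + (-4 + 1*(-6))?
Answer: 10169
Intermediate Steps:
87*117 + (-4 + 1*(-6)) = 10179 + (-4 - 6) = 10179 - 10 = 10169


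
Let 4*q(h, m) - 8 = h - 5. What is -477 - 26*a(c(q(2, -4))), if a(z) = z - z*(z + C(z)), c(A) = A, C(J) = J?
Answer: -1713/4 ≈ -428.25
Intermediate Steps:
q(h, m) = ¾ + h/4 (q(h, m) = 2 + (h - 5)/4 = 2 + (-5 + h)/4 = 2 + (-5/4 + h/4) = ¾ + h/4)
a(z) = z - 2*z² (a(z) = z - z*(z + z) = z - z*2*z = z - 2*z²)
-477 - 26*a(c(q(2, -4))) = -477 - 26*(¾ + (¼)*2)*(1 - 2*(¾ + (¼)*2)) = -477 - 26*(¾ + ½)*(1 - 2*(¾ + ½)) = -477 - 65*(1 - 2*5/4)/2 = -477 - 65*(1 - 5/2)/2 = -477 - 65*(-3)/(2*2) = -477 - 26*(-15/8) = -477 + 195/4 = -1713/4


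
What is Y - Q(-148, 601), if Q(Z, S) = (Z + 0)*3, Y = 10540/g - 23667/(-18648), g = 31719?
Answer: 4183673467/9388824 ≈ 445.60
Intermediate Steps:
Y = 15035611/9388824 (Y = 10540/31719 - 23667/(-18648) = 10540*(1/31719) - 23667*(-1/18648) = 10540/31719 + 1127/888 = 15035611/9388824 ≈ 1.6014)
Q(Z, S) = 3*Z (Q(Z, S) = Z*3 = 3*Z)
Y - Q(-148, 601) = 15035611/9388824 - 3*(-148) = 15035611/9388824 - 1*(-444) = 15035611/9388824 + 444 = 4183673467/9388824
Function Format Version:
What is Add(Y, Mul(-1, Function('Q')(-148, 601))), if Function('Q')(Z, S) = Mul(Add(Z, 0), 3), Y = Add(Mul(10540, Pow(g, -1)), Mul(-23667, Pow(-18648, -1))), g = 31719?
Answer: Rational(4183673467, 9388824) ≈ 445.60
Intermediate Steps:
Y = Rational(15035611, 9388824) (Y = Add(Mul(10540, Pow(31719, -1)), Mul(-23667, Pow(-18648, -1))) = Add(Mul(10540, Rational(1, 31719)), Mul(-23667, Rational(-1, 18648))) = Add(Rational(10540, 31719), Rational(1127, 888)) = Rational(15035611, 9388824) ≈ 1.6014)
Function('Q')(Z, S) = Mul(3, Z) (Function('Q')(Z, S) = Mul(Z, 3) = Mul(3, Z))
Add(Y, Mul(-1, Function('Q')(-148, 601))) = Add(Rational(15035611, 9388824), Mul(-1, Mul(3, -148))) = Add(Rational(15035611, 9388824), Mul(-1, -444)) = Add(Rational(15035611, 9388824), 444) = Rational(4183673467, 9388824)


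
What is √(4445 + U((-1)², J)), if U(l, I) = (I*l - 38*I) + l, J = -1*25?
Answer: √5371 ≈ 73.287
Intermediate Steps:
J = -25
U(l, I) = l - 38*I + I*l (U(l, I) = (-38*I + I*l) + l = l - 38*I + I*l)
√(4445 + U((-1)², J)) = √(4445 + ((-1)² - 38*(-25) - 25*(-1)²)) = √(4445 + (1 + 950 - 25*1)) = √(4445 + (1 + 950 - 25)) = √(4445 + 926) = √5371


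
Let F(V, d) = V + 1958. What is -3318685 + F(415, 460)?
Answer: -3316312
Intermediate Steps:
F(V, d) = 1958 + V
-3318685 + F(415, 460) = -3318685 + (1958 + 415) = -3318685 + 2373 = -3316312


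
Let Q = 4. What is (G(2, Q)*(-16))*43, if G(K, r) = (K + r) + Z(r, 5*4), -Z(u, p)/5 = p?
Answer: 64672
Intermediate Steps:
Z(u, p) = -5*p
G(K, r) = -100 + K + r (G(K, r) = (K + r) - 25*4 = (K + r) - 5*20 = (K + r) - 100 = -100 + K + r)
(G(2, Q)*(-16))*43 = ((-100 + 2 + 4)*(-16))*43 = -94*(-16)*43 = 1504*43 = 64672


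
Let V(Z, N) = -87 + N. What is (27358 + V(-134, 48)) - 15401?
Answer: 11918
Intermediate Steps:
(27358 + V(-134, 48)) - 15401 = (27358 + (-87 + 48)) - 15401 = (27358 - 39) - 15401 = 27319 - 15401 = 11918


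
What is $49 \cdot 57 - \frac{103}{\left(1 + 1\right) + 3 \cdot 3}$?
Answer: $\frac{30620}{11} \approx 2783.6$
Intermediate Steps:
$49 \cdot 57 - \frac{103}{\left(1 + 1\right) + 3 \cdot 3} = 2793 - \frac{103}{2 + 9} = 2793 - \frac{103}{11} = \frac{30620}{11}$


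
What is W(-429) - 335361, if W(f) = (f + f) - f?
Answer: -335790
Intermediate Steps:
W(f) = f (W(f) = 2*f - f = f)
W(-429) - 335361 = -429 - 335361 = -335790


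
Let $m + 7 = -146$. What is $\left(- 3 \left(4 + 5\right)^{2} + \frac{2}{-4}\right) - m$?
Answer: $- \frac{181}{2} \approx -90.5$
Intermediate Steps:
$m = -153$ ($m = -7 - 146 = -153$)
$\left(- 3 \left(4 + 5\right)^{2} + \frac{2}{-4}\right) - m = \left(- 3 \left(4 + 5\right)^{2} + \frac{2}{-4}\right) - -153 = \left(- 3 \cdot 9^{2} + 2 \left(- \frac{1}{4}\right)\right) + 153 = \left(\left(-3\right) 81 - \frac{1}{2}\right) + 153 = \left(-243 - \frac{1}{2}\right) + 153 = - \frac{487}{2} + 153 = - \frac{181}{2}$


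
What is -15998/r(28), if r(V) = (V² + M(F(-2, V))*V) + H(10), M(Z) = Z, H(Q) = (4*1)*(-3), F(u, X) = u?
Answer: -7999/358 ≈ -22.344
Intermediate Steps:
H(Q) = -12 (H(Q) = 4*(-3) = -12)
r(V) = -12 + V² - 2*V (r(V) = (V² - 2*V) - 12 = -12 + V² - 2*V)
-15998/r(28) = -15998/(-12 + 28² - 2*28) = -15998/(-12 + 784 - 56) = -15998/716 = -15998*1/716 = -7999/358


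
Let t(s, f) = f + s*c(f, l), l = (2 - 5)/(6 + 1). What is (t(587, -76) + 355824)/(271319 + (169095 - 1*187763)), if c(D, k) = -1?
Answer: 118387/84217 ≈ 1.4057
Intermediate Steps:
l = -3/7 ≈ -0.42857
t(s, f) = f - s (t(s, f) = f + s*(-1) = f - s)
(t(587, -76) + 355824)/(271319 + (169095 - 1*187763)) = ((-76 - 1*587) + 355824)/(271319 + (169095 - 1*187763)) = ((-76 - 587) + 355824)/(271319 + (169095 - 187763)) = (-663 + 355824)/(271319 - 18668) = 355161/252651 = 355161*(1/252651) = 118387/84217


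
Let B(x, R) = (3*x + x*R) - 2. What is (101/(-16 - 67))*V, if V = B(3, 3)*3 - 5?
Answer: -4343/83 ≈ -52.325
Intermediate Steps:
B(x, R) = -2 + 3*x + R*x (B(x, R) = (3*x + R*x) - 2 = -2 + 3*x + R*x)
V = 43 (V = (-2 + 3*3 + 3*3)*3 - 5 = (-2 + 9 + 9)*3 - 5 = 16*3 - 5 = 48 - 5 = 43)
(101/(-16 - 67))*V = (101/(-16 - 67))*43 = (101/(-83))*43 = -1/83*101*43 = -101/83*43 = -4343/83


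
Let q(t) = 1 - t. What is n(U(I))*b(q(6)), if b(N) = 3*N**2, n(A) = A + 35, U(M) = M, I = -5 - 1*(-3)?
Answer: 2475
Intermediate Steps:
I = -2 (I = -5 + 3 = -2)
n(A) = 35 + A
n(U(I))*b(q(6)) = (35 - 2)*(3*(1 - 1*6)**2) = 33*(3*(1 - 6)**2) = 33*(3*(-5)**2) = 33*(3*25) = 33*75 = 2475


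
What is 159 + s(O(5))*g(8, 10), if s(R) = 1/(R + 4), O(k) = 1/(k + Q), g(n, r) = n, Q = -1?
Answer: 2735/17 ≈ 160.88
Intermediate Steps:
O(k) = 1/(-1 + k) (O(k) = 1/(k - 1) = 1/(-1 + k))
s(R) = 1/(4 + R)
159 + s(O(5))*g(8, 10) = 159 + 8/(4 + 1/(-1 + 5)) = 159 + 8/(4 + 1/4) = 159 + 8/(4 + ¼) = 159 + 8/(17/4) = 159 + (4/17)*8 = 159 + 32/17 = 2735/17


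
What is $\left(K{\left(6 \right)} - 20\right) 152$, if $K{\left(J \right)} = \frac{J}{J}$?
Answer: $-2888$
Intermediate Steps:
$K{\left(J \right)} = 1$
$\left(K{\left(6 \right)} - 20\right) 152 = \left(1 - 20\right) 152 = \left(-19\right) 152 = -2888$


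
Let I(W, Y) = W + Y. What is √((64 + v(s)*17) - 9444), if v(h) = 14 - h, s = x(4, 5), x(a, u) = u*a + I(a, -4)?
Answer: I*√9482 ≈ 97.376*I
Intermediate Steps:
x(a, u) = -4 + a + a*u (x(a, u) = u*a + (a - 4) = a*u + (-4 + a) = -4 + a + a*u)
s = 20 (s = -4 + 4 + 4*5 = -4 + 4 + 20 = 20)
√((64 + v(s)*17) - 9444) = √((64 + (14 - 1*20)*17) - 9444) = √((64 + (14 - 20)*17) - 9444) = √((64 - 6*17) - 9444) = √((64 - 102) - 9444) = √(-38 - 9444) = √(-9482) = I*√9482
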